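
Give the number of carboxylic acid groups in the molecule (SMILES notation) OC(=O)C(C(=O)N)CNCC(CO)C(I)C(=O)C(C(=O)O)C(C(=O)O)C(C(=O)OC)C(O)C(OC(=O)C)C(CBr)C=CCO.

3

Working along the chain:
  HOOC: –COOH: carbonyl C bonded to –OH and C → carboxylic acid (the –OH is not a separate alcohol).
  CH(CONH2): pendant –CONH2: carbonyl C bonded to C and N → amide.
  CH2NHCH2: C–N–C with sp³ carbons and no adjacent C=O → amine (secondary).
  CH(CH2OH): pendant –CH2OH on an sp³ backbone C → alcohol.
  CH(I): halogen on an sp³ carbon → alkyl halide.
  CO: –C(=O)– with carbon on both sides → ketone.
  CH(COOH): pendant –COOH: carbonyl C bonded to C and –OH → carboxylic acid.
  CH(COOH): pendant –COOH: carbonyl C bonded to C and –OH → carboxylic acid.
  CH(COOCH3): pendant –COOCH3: carbonyl C bonded to C and –OCH3 → ester.
  CH(OH): –OH on an sp³ carbon → alcohol (secondary).
  CH(OCOCH3): pendant –OC(=O)CH3: an acyloxy group → ester.
  CH(CH2Br): pendant –CH2X: halogen on sp³ carbon → alkyl halide.
  CH=CH: C=C double bond → alkene.
  CH2OH: –OH on an sp³ carbon → alcohol.
Carboxylic acid appears at: HOOC, CH(COOH), CH(COOH) → 3.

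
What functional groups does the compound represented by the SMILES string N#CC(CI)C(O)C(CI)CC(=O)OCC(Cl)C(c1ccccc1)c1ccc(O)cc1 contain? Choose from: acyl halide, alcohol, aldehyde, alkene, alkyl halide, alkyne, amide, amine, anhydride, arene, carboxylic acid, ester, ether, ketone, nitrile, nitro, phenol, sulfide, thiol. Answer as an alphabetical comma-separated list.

alcohol, alkyl halide, arene, ester, nitrile, phenol

Working along the chain:
  N≡C: N≡C–: carbon triple-bonded to nitrogen → nitrile.
  CH(CH2I): pendant –CH2X: halogen on sp³ carbon → alkyl halide.
  CH(OH): –OH on an sp³ carbon → alcohol (secondary).
  CH(CH2I): pendant –CH2X: halogen on sp³ carbon → alkyl halide.
  CH2COOCH2: –C(=O)–O–C with C on the carbonyl side → ester.
  CH(Cl): halogen on an sp³ carbon → alkyl halide.
  CH(C6H5): pendant –C6H5: benzene ring → arene.
  C6H4OH: –OH attached directly to an aromatic ring → phenol (not alcohol); the ring itself is an arene.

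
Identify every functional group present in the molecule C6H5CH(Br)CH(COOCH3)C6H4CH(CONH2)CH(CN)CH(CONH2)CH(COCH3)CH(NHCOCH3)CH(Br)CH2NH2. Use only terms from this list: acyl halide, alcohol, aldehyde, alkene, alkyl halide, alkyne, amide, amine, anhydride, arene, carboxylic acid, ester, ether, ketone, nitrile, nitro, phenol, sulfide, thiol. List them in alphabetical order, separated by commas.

C6H5– phenyl ring → arene.
halogen on an sp³ carbon → alkyl halide.
pendant –COOCH3: carbonyl C bonded to C and –OCH3 → ester.
para-disubstituted benzene ring → arene.
pendant –CONH2: carbonyl C bonded to C and N → amide.
pendant –C≡N: nitrile.
pendant –CONH2: carbonyl C bonded to C and N → amide.
pendant –COCH3: carbonyl C bonded to two carbons → ketone.
pendant –NHC(=O)CH3: N bonded to a carbonyl → amide (not amine).
halogen on an sp³ carbon → alkyl halide.
–NH2 on an sp³ carbon with no adjacent C=O → amine.

alkyl halide, amide, amine, arene, ester, ketone, nitrile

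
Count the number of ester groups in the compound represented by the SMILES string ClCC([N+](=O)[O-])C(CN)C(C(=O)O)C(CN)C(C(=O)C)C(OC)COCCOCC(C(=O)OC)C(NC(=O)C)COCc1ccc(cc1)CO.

1

Working along the chain:
  ClCH2: halogen on an sp³ carbon → alkyl halide.
  CH(NO2): –NO2 on an sp³ carbon → nitro (the N=O is not a carbonyl).
  CH(CH2NH2): pendant –CH2NH2: N on sp³ C, no adjacent C=O → amine.
  CH(COOH): pendant –COOH: carbonyl C bonded to C and –OH → carboxylic acid.
  CH(CH2NH2): pendant –CH2NH2: N on sp³ C, no adjacent C=O → amine.
  CH(COCH3): pendant –COCH3: carbonyl C bonded to two carbons → ketone.
  CH(OCH3): pendant –OCH3: C–O–C with sp³ C, no adjacent C=O → ether.
  CH2OCH2: C–O–C with sp³ carbons on both sides and no adjacent C=O → ether.
  CH2OCH2: C–O–C with sp³ carbons on both sides and no adjacent C=O → ether.
  CH(COOCH3): pendant –COOCH3: carbonyl C bonded to C and –OCH3 → ester.
  CH(NHCOCH3): pendant –NHC(=O)CH3: N bonded to a carbonyl → amide (not amine).
  CH2OCH2: C–O–C with sp³ carbons on both sides and no adjacent C=O → ether.
  C6H4: para-disubstituted benzene ring → arene.
  CH2OH: –OH on an sp³ carbon → alcohol.
Ester appears at: CH(COOCH3) → 1.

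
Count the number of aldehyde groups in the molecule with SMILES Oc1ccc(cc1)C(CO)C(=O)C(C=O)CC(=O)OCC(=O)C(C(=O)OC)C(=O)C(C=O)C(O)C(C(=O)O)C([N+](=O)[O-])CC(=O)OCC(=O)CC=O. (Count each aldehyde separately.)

–OH attached directly to an aromatic ring → phenol (not alcohol); the ring itself is an arene.
pendant –CH2OH on an sp³ backbone C → alcohol.
–C(=O)– with carbon on both sides → ketone.
pendant –CHO: carbonyl C bonded to C and H → aldehyde.
–C(=O)–O–C with C on the carbonyl side → ester.
–C(=O)– with carbon on both sides → ketone.
pendant –COOCH3: carbonyl C bonded to C and –OCH3 → ester.
–C(=O)– with carbon on both sides → ketone.
pendant –CHO: carbonyl C bonded to C and H → aldehyde.
–OH on an sp³ carbon → alcohol (secondary).
pendant –COOH: carbonyl C bonded to C and –OH → carboxylic acid.
–NO2 on an sp³ carbon → nitro (the N=O is not a carbonyl).
–C(=O)–O–C with C on the carbonyl side → ester.
–C(=O)– with carbon on both sides → ketone.
terminal –CHO: carbonyl C bonded to H and C → aldehyde.
Aldehyde appears at: CH(CHO), CH(CHO), CHO → 3.

3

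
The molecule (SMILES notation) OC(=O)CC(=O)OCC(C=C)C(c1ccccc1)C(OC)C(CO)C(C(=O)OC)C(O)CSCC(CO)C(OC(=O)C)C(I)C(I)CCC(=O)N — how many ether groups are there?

–COOH: carbonyl C bonded to –OH and C → carboxylic acid (the –OH is not a separate alcohol).
–C(=O)–O–C with C on the carbonyl side → ester.
pendant –CH=CH2: C=C double bond → alkene.
pendant –C6H5: benzene ring → arene.
pendant –OCH3: C–O–C with sp³ C, no adjacent C=O → ether.
pendant –CH2OH on an sp³ backbone C → alcohol.
pendant –COOCH3: carbonyl C bonded to C and –OCH3 → ester.
–OH on an sp³ carbon → alcohol (secondary).
C–S–C linkage → sulfide (thioether).
pendant –CH2OH on an sp³ backbone C → alcohol.
pendant –OC(=O)CH3: an acyloxy group → ester.
halogen on an sp³ carbon → alkyl halide.
halogen on an sp³ carbon → alkyl halide.
–C(=O)NH2: carbonyl C bonded to C and to N → amide (the N is not a separate amine).
Ether appears at: CH(OCH3) → 1.

1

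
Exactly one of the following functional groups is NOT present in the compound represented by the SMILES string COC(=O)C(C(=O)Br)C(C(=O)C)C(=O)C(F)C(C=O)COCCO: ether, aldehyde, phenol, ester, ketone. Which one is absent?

phenol

ester: present (CH3OOC — CH3O–C(=O)–: carbonyl C bonded to C and to –OCH3 → ester (not ketone + ether)).
ketone: present (CH(COCH3) — pendant –COCH3: carbonyl C bonded to two carbons → ketone).
aldehyde: present (CH(CHO) — pendant –CHO: carbonyl C bonded to C and H → aldehyde).
ether: present (CH2OCH2 — C–O–C with sp³ carbons on both sides and no adjacent C=O → ether).
phenol: absent. In CH2OH, the –OH is on an sp³ carbon, not on an aromatic ring, so it is an alcohol.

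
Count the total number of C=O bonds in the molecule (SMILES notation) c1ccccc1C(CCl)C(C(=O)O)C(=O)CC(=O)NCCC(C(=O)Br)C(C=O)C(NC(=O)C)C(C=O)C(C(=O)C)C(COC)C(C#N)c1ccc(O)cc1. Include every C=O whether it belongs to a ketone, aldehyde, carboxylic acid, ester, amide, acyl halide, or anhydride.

CH(COOH): carboxylic acid, 1 C=O (running total 1).
CO: ketone, 1 C=O (running total 2).
CH2CONHCH2: amide, 1 C=O (running total 3).
CH(COBr): acyl halide, 1 C=O (running total 4).
CH(CHO): aldehyde, 1 C=O (running total 5).
CH(NHCOCH3): amide, 1 C=O (running total 6).
CH(CHO): aldehyde, 1 C=O (running total 7).
CH(COCH3): ketone, 1 C=O (running total 8).

8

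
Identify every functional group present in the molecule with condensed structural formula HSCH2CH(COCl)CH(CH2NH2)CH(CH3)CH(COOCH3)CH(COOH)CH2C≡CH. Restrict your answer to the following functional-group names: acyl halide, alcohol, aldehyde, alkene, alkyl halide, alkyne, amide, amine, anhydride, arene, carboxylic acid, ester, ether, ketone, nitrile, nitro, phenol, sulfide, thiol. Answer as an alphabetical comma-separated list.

acyl halide, alkyne, amine, carboxylic acid, ester, thiol

Reading the structure from left to right:
  HSCH2: –SH on an sp³ carbon → thiol.
  CH(COCl): pendant –C(=O)X: carbonyl C bonded to C and halogen → acyl halide.
  CH(CH2NH2): pendant –CH2NH2: N on sp³ C, no adjacent C=O → amine.
  CH(COOCH3): pendant –COOCH3: carbonyl C bonded to C and –OCH3 → ester.
  CH(COOH): pendant –COOH: carbonyl C bonded to C and –OH → carboxylic acid.
  C≡CH: C≡C triple bond → alkyne.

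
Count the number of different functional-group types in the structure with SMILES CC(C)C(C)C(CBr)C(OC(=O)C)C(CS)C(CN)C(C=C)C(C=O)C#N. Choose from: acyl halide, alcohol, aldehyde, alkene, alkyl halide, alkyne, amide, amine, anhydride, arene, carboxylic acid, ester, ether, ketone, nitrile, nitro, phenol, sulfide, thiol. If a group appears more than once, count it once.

Taking each segment in turn:
  CH(CH2Br): pendant –CH2X: halogen on sp³ carbon → alkyl halide.
  CH(OCOCH3): pendant –OC(=O)CH3: an acyloxy group → ester.
  CH(CH2SH): pendant –CH2SH → thiol.
  CH(CH2NH2): pendant –CH2NH2: N on sp³ C, no adjacent C=O → amine.
  CH(CH=CH2): pendant –CH=CH2: C=C double bond → alkene.
  CH(CHO): pendant –CHO: carbonyl C bonded to C and H → aldehyde.
  CN: –C≡N: carbon triple-bonded to nitrogen → nitrile.
Distinct types present: aldehyde, alkene, alkyl halide, amine, ester, nitrile, thiol.

7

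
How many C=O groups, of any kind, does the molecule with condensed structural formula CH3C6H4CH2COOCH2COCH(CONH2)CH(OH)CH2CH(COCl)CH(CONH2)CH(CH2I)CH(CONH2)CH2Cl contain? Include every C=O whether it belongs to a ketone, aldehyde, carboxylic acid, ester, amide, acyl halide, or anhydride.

6

CH2COOCH2: ester, 1 C=O (running total 1).
CO: ketone, 1 C=O (running total 2).
CH(CONH2): amide, 1 C=O (running total 3).
CH(COCl): acyl halide, 1 C=O (running total 4).
CH(CONH2): amide, 1 C=O (running total 5).
CH(CONH2): amide, 1 C=O (running total 6).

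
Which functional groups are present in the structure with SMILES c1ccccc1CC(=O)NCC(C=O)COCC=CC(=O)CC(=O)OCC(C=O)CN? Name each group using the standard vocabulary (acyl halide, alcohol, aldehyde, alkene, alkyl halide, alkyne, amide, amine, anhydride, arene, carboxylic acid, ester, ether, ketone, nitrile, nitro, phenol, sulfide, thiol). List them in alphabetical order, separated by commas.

Reading the structure from left to right:
  C6H5: C6H5– phenyl ring → arene.
  CH2CONHCH2: –C(=O)–N– linkage → amide (the N is not an amine).
  CH(CHO): pendant –CHO: carbonyl C bonded to C and H → aldehyde.
  CH2OCH2: C–O–C with sp³ carbons on both sides and no adjacent C=O → ether.
  CH=CH: C=C double bond → alkene.
  CO: –C(=O)– with carbon on both sides → ketone.
  CH2COOCH2: –C(=O)–O–C with C on the carbonyl side → ester.
  CH(CHO): pendant –CHO: carbonyl C bonded to C and H → aldehyde.
  CH2NH2: –NH2 on an sp³ carbon with no adjacent C=O → amine.

aldehyde, alkene, amide, amine, arene, ester, ether, ketone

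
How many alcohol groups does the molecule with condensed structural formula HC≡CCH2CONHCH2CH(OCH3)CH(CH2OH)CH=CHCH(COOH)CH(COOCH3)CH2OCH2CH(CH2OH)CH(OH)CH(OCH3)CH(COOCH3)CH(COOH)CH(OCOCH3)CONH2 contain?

Taking each segment in turn:
  HC≡C: C≡C triple bond → alkyne.
  CH2CONHCH2: –C(=O)–N– linkage → amide (the N is not an amine).
  CH(OCH3): pendant –OCH3: C–O–C with sp³ C, no adjacent C=O → ether.
  CH(CH2OH): pendant –CH2OH on an sp³ backbone C → alcohol.
  CH=CH: C=C double bond → alkene.
  CH(COOH): pendant –COOH: carbonyl C bonded to C and –OH → carboxylic acid.
  CH(COOCH3): pendant –COOCH3: carbonyl C bonded to C and –OCH3 → ester.
  CH2OCH2: C–O–C with sp³ carbons on both sides and no adjacent C=O → ether.
  CH(CH2OH): pendant –CH2OH on an sp³ backbone C → alcohol.
  CH(OH): –OH on an sp³ carbon → alcohol (secondary).
  CH(OCH3): pendant –OCH3: C–O–C with sp³ C, no adjacent C=O → ether.
  CH(COOCH3): pendant –COOCH3: carbonyl C bonded to C and –OCH3 → ester.
  CH(COOH): pendant –COOH: carbonyl C bonded to C and –OH → carboxylic acid.
  CH(OCOCH3): pendant –OC(=O)CH3: an acyloxy group → ester.
  CONH2: –C(=O)NH2: carbonyl C bonded to C and to N → amide (the N is not a separate amine).
Alcohol appears at: CH(CH2OH), CH(CH2OH), CH(OH) → 3.

3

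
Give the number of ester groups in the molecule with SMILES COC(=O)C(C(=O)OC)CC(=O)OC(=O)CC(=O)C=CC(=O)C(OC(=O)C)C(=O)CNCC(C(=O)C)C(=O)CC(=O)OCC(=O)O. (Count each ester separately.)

CH3O–C(=O)–: carbonyl C bonded to C and to –OCH3 → ester (not ketone + ether).
pendant –COOCH3: carbonyl C bonded to C and –OCH3 → ester.
two acyl groups sharing one oxygen, –C(=O)–O–C(=O)– → anhydride.
–C(=O)– with carbon on both sides → ketone.
C=C double bond → alkene.
–C(=O)– with carbon on both sides → ketone.
pendant –OC(=O)CH3: an acyloxy group → ester.
–C(=O)– with carbon on both sides → ketone.
C–N–C with sp³ carbons and no adjacent C=O → amine (secondary).
pendant –COCH3: carbonyl C bonded to two carbons → ketone.
–C(=O)– with carbon on both sides → ketone.
–C(=O)–O–C with C on the carbonyl side → ester.
–COOH: carbonyl C bonded to –OH and C → carboxylic acid (the –OH is not a separate alcohol).
Ester appears at: CH3OOC, CH(COOCH3), CH(OCOCH3), CH2COOCH2 → 4.

4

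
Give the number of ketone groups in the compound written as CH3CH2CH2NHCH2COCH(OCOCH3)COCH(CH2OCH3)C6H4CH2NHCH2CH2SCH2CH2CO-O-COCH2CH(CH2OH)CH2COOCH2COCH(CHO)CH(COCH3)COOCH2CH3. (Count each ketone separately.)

4

C–N–C with sp³ carbons and no adjacent C=O → amine (secondary).
–C(=O)– with carbon on both sides → ketone.
pendant –OC(=O)CH3: an acyloxy group → ester.
–C(=O)– with carbon on both sides → ketone.
pendant –CH2OCH3: C–O–C linkage → ether.
para-disubstituted benzene ring → arene.
C–N–C with sp³ carbons and no adjacent C=O → amine (secondary).
C–S–C linkage → sulfide (thioether).
two acyl groups sharing one oxygen, –C(=O)–O–C(=O)– → anhydride.
pendant –CH2OH on an sp³ backbone C → alcohol.
–C(=O)–O–C with C on the carbonyl side → ester.
–C(=O)– with carbon on both sides → ketone.
pendant –CHO: carbonyl C bonded to C and H → aldehyde.
pendant –COCH3: carbonyl C bonded to two carbons → ketone.
–C(=O)OCH2CH3: carbonyl C bonded to C and to –OEt → ester.
Ketone appears at: CO, CO, CO, CH(COCH3) → 4.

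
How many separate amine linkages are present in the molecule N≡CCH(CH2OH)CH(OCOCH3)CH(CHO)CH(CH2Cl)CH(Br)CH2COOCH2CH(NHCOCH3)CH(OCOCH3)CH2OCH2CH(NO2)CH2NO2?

0

Taking each segment in turn:
  N≡C: N≡C–: carbon triple-bonded to nitrogen → nitrile.
  CH(CH2OH): pendant –CH2OH on an sp³ backbone C → alcohol.
  CH(OCOCH3): pendant –OC(=O)CH3: an acyloxy group → ester.
  CH(CHO): pendant –CHO: carbonyl C bonded to C and H → aldehyde.
  CH(CH2Cl): pendant –CH2X: halogen on sp³ carbon → alkyl halide.
  CH(Br): halogen on an sp³ carbon → alkyl halide.
  CH2COOCH2: –C(=O)–O–C with C on the carbonyl side → ester.
  CH(NHCOCH3): pendant –NHC(=O)CH3: N bonded to a carbonyl → amide (not amine).
  CH(OCOCH3): pendant –OC(=O)CH3: an acyloxy group → ester.
  CH2OCH2: C–O–C with sp³ carbons on both sides and no adjacent C=O → ether.
  CH(NO2): –NO2 on an sp³ carbon → nitro (the N=O is not a carbonyl).
  CH2NO2: –NO2 on carbon → nitro group.
No segment is a amine: N≡C is nitrile, not amine; CH(NHCOCH3) is amide, not amine; CH(NO2) is nitro, not amine. → 0.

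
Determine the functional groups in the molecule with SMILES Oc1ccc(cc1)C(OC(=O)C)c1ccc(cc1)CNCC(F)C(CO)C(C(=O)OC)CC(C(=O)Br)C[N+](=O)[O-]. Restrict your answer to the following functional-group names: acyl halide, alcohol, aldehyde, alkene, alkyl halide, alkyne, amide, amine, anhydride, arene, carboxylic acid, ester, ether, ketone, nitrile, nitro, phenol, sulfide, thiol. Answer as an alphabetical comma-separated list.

acyl halide, alcohol, alkyl halide, amine, arene, ester, nitro, phenol

–OH attached directly to an aromatic ring → phenol (not alcohol); the ring itself is an arene.
pendant –OC(=O)CH3: an acyloxy group → ester.
para-disubstituted benzene ring → arene.
C–N–C with sp³ carbons and no adjacent C=O → amine (secondary).
halogen on an sp³ carbon → alkyl halide.
pendant –CH2OH on an sp³ backbone C → alcohol.
pendant –COOCH3: carbonyl C bonded to C and –OCH3 → ester.
pendant –C(=O)X: carbonyl C bonded to C and halogen → acyl halide.
–NO2 on carbon → nitro group.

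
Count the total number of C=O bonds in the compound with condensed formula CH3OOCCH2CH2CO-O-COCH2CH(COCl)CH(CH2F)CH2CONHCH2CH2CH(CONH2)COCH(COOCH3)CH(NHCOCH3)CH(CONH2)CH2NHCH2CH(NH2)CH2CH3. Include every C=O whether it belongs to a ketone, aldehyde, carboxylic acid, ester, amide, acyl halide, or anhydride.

10

CH3OOC: ester, 1 C=O (running total 1).
CH2CO-O-COCH2: anhydride, 2 C=O (running total 3).
CH(COCl): acyl halide, 1 C=O (running total 4).
CH2CONHCH2: amide, 1 C=O (running total 5).
CH(CONH2): amide, 1 C=O (running total 6).
CO: ketone, 1 C=O (running total 7).
CH(COOCH3): ester, 1 C=O (running total 8).
CH(NHCOCH3): amide, 1 C=O (running total 9).
CH(CONH2): amide, 1 C=O (running total 10).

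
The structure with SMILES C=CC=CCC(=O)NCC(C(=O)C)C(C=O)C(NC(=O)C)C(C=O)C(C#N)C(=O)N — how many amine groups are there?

Reading the structure from left to right:
  CH2=CH: C=C double bond → alkene.
  CH=CH: C=C double bond → alkene.
  CH2CONHCH2: –C(=O)–N– linkage → amide (the N is not an amine).
  CH(COCH3): pendant –COCH3: carbonyl C bonded to two carbons → ketone.
  CH(CHO): pendant –CHO: carbonyl C bonded to C and H → aldehyde.
  CH(NHCOCH3): pendant –NHC(=O)CH3: N bonded to a carbonyl → amide (not amine).
  CH(CHO): pendant –CHO: carbonyl C bonded to C and H → aldehyde.
  CH(CN): pendant –C≡N: nitrile.
  CONH2: –C(=O)NH2: carbonyl C bonded to C and to N → amide (the N is not a separate amine).
No segment is a amine: CH2CONHCH2 is amide, not amine; CH(NHCOCH3) is amide, not amine; CH(CN) is nitrile, not amine. → 0.

0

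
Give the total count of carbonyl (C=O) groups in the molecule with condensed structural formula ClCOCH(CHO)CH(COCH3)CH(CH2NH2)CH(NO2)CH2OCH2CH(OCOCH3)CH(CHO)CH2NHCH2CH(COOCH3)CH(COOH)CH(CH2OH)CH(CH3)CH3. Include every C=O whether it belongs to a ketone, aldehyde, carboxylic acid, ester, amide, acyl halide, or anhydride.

ClCO: acyl halide, 1 C=O (running total 1).
CH(CHO): aldehyde, 1 C=O (running total 2).
CH(COCH3): ketone, 1 C=O (running total 3).
CH(OCOCH3): ester, 1 C=O (running total 4).
CH(CHO): aldehyde, 1 C=O (running total 5).
CH(COOCH3): ester, 1 C=O (running total 6).
CH(COOH): carboxylic acid, 1 C=O (running total 7).

7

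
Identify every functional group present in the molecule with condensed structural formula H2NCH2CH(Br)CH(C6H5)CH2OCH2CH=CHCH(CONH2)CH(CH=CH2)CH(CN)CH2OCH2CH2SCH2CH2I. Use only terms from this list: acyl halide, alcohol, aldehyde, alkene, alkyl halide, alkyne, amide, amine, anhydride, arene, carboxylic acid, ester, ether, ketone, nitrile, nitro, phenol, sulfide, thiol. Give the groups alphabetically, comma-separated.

alkene, alkyl halide, amide, amine, arene, ether, nitrile, sulfide

Reading the structure from left to right:
  H2NCH2: –NH2 on an sp³ carbon with no adjacent C=O → amine.
  CH(Br): halogen on an sp³ carbon → alkyl halide.
  CH(C6H5): pendant –C6H5: benzene ring → arene.
  CH2OCH2: C–O–C with sp³ carbons on both sides and no adjacent C=O → ether.
  CH=CH: C=C double bond → alkene.
  CH(CONH2): pendant –CONH2: carbonyl C bonded to C and N → amide.
  CH(CH=CH2): pendant –CH=CH2: C=C double bond → alkene.
  CH(CN): pendant –C≡N: nitrile.
  CH2OCH2: C–O–C with sp³ carbons on both sides and no adjacent C=O → ether.
  CH2SCH2: C–S–C linkage → sulfide (thioether).
  CH2I: halogen on an sp³ carbon → alkyl halide.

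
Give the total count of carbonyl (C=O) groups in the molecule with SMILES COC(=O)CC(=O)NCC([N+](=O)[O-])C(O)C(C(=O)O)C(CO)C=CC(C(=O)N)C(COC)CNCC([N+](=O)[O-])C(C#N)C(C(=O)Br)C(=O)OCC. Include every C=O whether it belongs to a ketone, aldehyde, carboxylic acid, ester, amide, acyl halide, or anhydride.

6

CH3OOC: ester, 1 C=O (running total 1).
CH2CONHCH2: amide, 1 C=O (running total 2).
CH(COOH): carboxylic acid, 1 C=O (running total 3).
CH(CONH2): amide, 1 C=O (running total 4).
CH(COBr): acyl halide, 1 C=O (running total 5).
COOCH2CH3: ester, 1 C=O (running total 6).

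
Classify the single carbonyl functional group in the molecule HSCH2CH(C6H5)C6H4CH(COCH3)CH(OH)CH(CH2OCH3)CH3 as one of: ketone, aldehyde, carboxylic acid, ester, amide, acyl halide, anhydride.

The carbonyl is in the CH(COCH3) segment: pendant –COCH3: carbonyl C bonded to two carbons → ketone.

ketone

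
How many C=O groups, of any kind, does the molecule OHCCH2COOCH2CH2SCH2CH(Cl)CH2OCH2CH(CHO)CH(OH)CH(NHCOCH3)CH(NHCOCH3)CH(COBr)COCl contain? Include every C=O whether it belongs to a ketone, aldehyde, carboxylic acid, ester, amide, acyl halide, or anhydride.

7

OHC: aldehyde, 1 C=O (running total 1).
CH2COOCH2: ester, 1 C=O (running total 2).
CH(CHO): aldehyde, 1 C=O (running total 3).
CH(NHCOCH3): amide, 1 C=O (running total 4).
CH(NHCOCH3): amide, 1 C=O (running total 5).
CH(COBr): acyl halide, 1 C=O (running total 6).
COCl: acyl halide, 1 C=O (running total 7).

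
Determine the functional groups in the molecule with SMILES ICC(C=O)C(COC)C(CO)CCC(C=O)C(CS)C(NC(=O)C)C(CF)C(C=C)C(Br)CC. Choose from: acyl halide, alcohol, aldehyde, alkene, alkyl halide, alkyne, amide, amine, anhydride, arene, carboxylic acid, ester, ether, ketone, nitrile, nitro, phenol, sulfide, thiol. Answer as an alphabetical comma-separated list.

alcohol, aldehyde, alkene, alkyl halide, amide, ether, thiol

Working along the chain:
  ICH2: halogen on an sp³ carbon → alkyl halide.
  CH(CHO): pendant –CHO: carbonyl C bonded to C and H → aldehyde.
  CH(CH2OCH3): pendant –CH2OCH3: C–O–C linkage → ether.
  CH(CH2OH): pendant –CH2OH on an sp³ backbone C → alcohol.
  CH(CHO): pendant –CHO: carbonyl C bonded to C and H → aldehyde.
  CH(CH2SH): pendant –CH2SH → thiol.
  CH(NHCOCH3): pendant –NHC(=O)CH3: N bonded to a carbonyl → amide (not amine).
  CH(CH2F): pendant –CH2X: halogen on sp³ carbon → alkyl halide.
  CH(CH=CH2): pendant –CH=CH2: C=C double bond → alkene.
  CH(Br): halogen on an sp³ carbon → alkyl halide.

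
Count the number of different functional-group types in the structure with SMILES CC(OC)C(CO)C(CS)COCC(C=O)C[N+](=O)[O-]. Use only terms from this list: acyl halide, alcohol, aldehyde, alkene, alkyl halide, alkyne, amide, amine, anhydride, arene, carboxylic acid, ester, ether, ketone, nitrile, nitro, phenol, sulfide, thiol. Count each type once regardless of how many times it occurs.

Reading the structure from left to right:
  CH(OCH3): pendant –OCH3: C–O–C with sp³ C, no adjacent C=O → ether.
  CH(CH2OH): pendant –CH2OH on an sp³ backbone C → alcohol.
  CH(CH2SH): pendant –CH2SH → thiol.
  CH2OCH2: C–O–C with sp³ carbons on both sides and no adjacent C=O → ether.
  CH(CHO): pendant –CHO: carbonyl C bonded to C and H → aldehyde.
  CH2NO2: –NO2 on carbon → nitro group.
Distinct types present: alcohol, aldehyde, ether, nitro, thiol.

5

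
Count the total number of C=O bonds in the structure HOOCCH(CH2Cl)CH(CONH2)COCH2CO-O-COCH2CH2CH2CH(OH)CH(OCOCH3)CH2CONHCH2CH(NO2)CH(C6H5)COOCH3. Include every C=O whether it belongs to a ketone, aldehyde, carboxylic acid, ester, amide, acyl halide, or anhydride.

8

HOOC: carboxylic acid, 1 C=O (running total 1).
CH(CONH2): amide, 1 C=O (running total 2).
CO: ketone, 1 C=O (running total 3).
CH2CO-O-COCH2: anhydride, 2 C=O (running total 5).
CH(OCOCH3): ester, 1 C=O (running total 6).
CH2CONHCH2: amide, 1 C=O (running total 7).
COOCH3: ester, 1 C=O (running total 8).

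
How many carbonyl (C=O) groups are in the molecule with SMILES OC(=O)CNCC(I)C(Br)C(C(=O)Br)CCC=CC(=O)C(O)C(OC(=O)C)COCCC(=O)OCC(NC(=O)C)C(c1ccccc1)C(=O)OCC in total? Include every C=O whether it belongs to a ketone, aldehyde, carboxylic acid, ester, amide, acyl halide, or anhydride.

HOOC: carboxylic acid, 1 C=O (running total 1).
CH(COBr): acyl halide, 1 C=O (running total 2).
CO: ketone, 1 C=O (running total 3).
CH(OCOCH3): ester, 1 C=O (running total 4).
CH2COOCH2: ester, 1 C=O (running total 5).
CH(NHCOCH3): amide, 1 C=O (running total 6).
COOCH2CH3: ester, 1 C=O (running total 7).

7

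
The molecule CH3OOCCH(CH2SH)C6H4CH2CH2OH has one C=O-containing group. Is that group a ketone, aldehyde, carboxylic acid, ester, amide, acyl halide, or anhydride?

The carbonyl is in the CH3OOC segment: CH3O–C(=O)–: carbonyl C bonded to C and to –OCH3 → ester (not ketone + ether).

ester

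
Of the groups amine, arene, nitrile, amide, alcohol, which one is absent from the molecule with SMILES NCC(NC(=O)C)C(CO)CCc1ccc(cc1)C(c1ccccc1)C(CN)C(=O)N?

nitrile

amide: present (CH(NHCOCH3) — pendant –NHC(=O)CH3: N bonded to a carbonyl → amide (not amine)).
amine: present (H2NCH2 — –NH2 on an sp³ carbon with no adjacent C=O → amine).
arene: present (C6H4 — para-disubstituted benzene ring → arene).
alcohol: present (CH(CH2OH) — pendant –CH2OH on an sp³ backbone C → alcohol).
nitrile: no segment matches this pattern.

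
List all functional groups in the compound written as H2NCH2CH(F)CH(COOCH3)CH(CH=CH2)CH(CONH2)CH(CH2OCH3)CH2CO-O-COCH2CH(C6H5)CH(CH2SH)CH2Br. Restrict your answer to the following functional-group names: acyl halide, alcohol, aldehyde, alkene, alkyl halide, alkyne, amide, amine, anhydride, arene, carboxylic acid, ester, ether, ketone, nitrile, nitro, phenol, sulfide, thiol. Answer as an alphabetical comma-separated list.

–NH2 on an sp³ carbon with no adjacent C=O → amine.
halogen on an sp³ carbon → alkyl halide.
pendant –COOCH3: carbonyl C bonded to C and –OCH3 → ester.
pendant –CH=CH2: C=C double bond → alkene.
pendant –CONH2: carbonyl C bonded to C and N → amide.
pendant –CH2OCH3: C–O–C linkage → ether.
two acyl groups sharing one oxygen, –C(=O)–O–C(=O)– → anhydride.
pendant –C6H5: benzene ring → arene.
pendant –CH2SH → thiol.
halogen on an sp³ carbon → alkyl halide.

alkene, alkyl halide, amide, amine, anhydride, arene, ester, ether, thiol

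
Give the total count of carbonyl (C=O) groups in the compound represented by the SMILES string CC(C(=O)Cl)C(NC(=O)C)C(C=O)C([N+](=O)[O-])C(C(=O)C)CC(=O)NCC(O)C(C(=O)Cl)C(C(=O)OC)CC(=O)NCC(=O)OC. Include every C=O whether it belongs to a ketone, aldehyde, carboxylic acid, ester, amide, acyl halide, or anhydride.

CH(COCl): acyl halide, 1 C=O (running total 1).
CH(NHCOCH3): amide, 1 C=O (running total 2).
CH(CHO): aldehyde, 1 C=O (running total 3).
CH(COCH3): ketone, 1 C=O (running total 4).
CH2CONHCH2: amide, 1 C=O (running total 5).
CH(COCl): acyl halide, 1 C=O (running total 6).
CH(COOCH3): ester, 1 C=O (running total 7).
CH2CONHCH2: amide, 1 C=O (running total 8).
COOCH3: ester, 1 C=O (running total 9).

9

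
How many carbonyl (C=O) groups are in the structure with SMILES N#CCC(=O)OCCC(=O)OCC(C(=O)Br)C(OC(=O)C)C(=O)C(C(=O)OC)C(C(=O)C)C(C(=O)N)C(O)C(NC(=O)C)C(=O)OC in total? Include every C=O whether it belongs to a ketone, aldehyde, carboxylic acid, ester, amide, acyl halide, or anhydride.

10

CH2COOCH2: ester, 1 C=O (running total 1).
CH2COOCH2: ester, 1 C=O (running total 2).
CH(COBr): acyl halide, 1 C=O (running total 3).
CH(OCOCH3): ester, 1 C=O (running total 4).
CO: ketone, 1 C=O (running total 5).
CH(COOCH3): ester, 1 C=O (running total 6).
CH(COCH3): ketone, 1 C=O (running total 7).
CH(CONH2): amide, 1 C=O (running total 8).
CH(NHCOCH3): amide, 1 C=O (running total 9).
COOCH3: ester, 1 C=O (running total 10).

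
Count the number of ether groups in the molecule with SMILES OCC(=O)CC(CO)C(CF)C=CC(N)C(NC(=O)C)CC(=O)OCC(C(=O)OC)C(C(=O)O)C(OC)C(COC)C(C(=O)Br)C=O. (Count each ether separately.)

HO– on an sp³ carbon → alcohol.
–C(=O)– with carbon on both sides → ketone.
pendant –CH2OH on an sp³ backbone C → alcohol.
pendant –CH2X: halogen on sp³ carbon → alkyl halide.
C=C double bond → alkene.
–NH2 on an sp³ carbon with no adjacent C=O → amine.
pendant –NHC(=O)CH3: N bonded to a carbonyl → amide (not amine).
–C(=O)–O–C with C on the carbonyl side → ester.
pendant –COOCH3: carbonyl C bonded to C and –OCH3 → ester.
pendant –COOH: carbonyl C bonded to C and –OH → carboxylic acid.
pendant –OCH3: C–O–C with sp³ C, no adjacent C=O → ether.
pendant –CH2OCH3: C–O–C linkage → ether.
pendant –C(=O)X: carbonyl C bonded to C and halogen → acyl halide.
terminal –CHO: carbonyl C bonded to H and C → aldehyde.
Ether appears at: CH(OCH3), CH(CH2OCH3) → 2.

2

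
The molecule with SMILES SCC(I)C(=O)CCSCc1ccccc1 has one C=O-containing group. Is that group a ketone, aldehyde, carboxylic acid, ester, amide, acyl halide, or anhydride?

The carbonyl is in the CO segment: –C(=O)– with carbon on both sides → ketone.

ketone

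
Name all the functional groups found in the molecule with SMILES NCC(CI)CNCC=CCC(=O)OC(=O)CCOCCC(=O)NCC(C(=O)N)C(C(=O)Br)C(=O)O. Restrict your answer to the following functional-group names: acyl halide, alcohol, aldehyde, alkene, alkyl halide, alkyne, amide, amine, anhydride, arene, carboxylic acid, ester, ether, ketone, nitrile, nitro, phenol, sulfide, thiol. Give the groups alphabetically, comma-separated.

–NH2 on an sp³ carbon with no adjacent C=O → amine.
pendant –CH2X: halogen on sp³ carbon → alkyl halide.
C–N–C with sp³ carbons and no adjacent C=O → amine (secondary).
C=C double bond → alkene.
two acyl groups sharing one oxygen, –C(=O)–O–C(=O)– → anhydride.
C–O–C with sp³ carbons on both sides and no adjacent C=O → ether.
–C(=O)–N– linkage → amide (the N is not an amine).
pendant –CONH2: carbonyl C bonded to C and N → amide.
pendant –C(=O)X: carbonyl C bonded to C and halogen → acyl halide.
–COOH: carbonyl C bonded to –OH and C → carboxylic acid (the –OH is not a separate alcohol).

acyl halide, alkene, alkyl halide, amide, amine, anhydride, carboxylic acid, ether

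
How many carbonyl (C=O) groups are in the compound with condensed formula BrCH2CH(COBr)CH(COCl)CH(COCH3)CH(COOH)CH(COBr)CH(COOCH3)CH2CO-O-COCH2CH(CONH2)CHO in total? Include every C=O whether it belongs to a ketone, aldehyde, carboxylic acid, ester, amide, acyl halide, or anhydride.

CH(COBr): acyl halide, 1 C=O (running total 1).
CH(COCl): acyl halide, 1 C=O (running total 2).
CH(COCH3): ketone, 1 C=O (running total 3).
CH(COOH): carboxylic acid, 1 C=O (running total 4).
CH(COBr): acyl halide, 1 C=O (running total 5).
CH(COOCH3): ester, 1 C=O (running total 6).
CH2CO-O-COCH2: anhydride, 2 C=O (running total 8).
CH(CONH2): amide, 1 C=O (running total 9).
CHO: aldehyde, 1 C=O (running total 10).

10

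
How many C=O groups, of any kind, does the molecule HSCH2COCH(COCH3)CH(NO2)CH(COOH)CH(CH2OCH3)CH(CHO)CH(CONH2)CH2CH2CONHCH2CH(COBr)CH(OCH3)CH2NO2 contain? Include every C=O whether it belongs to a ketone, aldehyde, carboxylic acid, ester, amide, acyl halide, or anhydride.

7

CO: ketone, 1 C=O (running total 1).
CH(COCH3): ketone, 1 C=O (running total 2).
CH(COOH): carboxylic acid, 1 C=O (running total 3).
CH(CHO): aldehyde, 1 C=O (running total 4).
CH(CONH2): amide, 1 C=O (running total 5).
CH2CONHCH2: amide, 1 C=O (running total 6).
CH(COBr): acyl halide, 1 C=O (running total 7).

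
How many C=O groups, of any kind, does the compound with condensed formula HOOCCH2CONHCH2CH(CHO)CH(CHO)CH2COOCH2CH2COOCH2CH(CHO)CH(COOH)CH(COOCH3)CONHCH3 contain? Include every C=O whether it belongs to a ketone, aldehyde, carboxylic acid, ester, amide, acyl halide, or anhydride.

HOOC: carboxylic acid, 1 C=O (running total 1).
CH2CONHCH2: amide, 1 C=O (running total 2).
CH(CHO): aldehyde, 1 C=O (running total 3).
CH(CHO): aldehyde, 1 C=O (running total 4).
CH2COOCH2: ester, 1 C=O (running total 5).
CH2COOCH2: ester, 1 C=O (running total 6).
CH(CHO): aldehyde, 1 C=O (running total 7).
CH(COOH): carboxylic acid, 1 C=O (running total 8).
CH(COOCH3): ester, 1 C=O (running total 9).
CONHCH3: amide, 1 C=O (running total 10).

10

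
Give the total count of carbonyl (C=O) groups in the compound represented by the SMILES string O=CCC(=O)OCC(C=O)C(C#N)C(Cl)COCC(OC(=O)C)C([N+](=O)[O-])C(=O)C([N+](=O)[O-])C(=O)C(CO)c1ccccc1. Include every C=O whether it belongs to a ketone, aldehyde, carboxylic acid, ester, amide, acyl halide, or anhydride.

6

OHC: aldehyde, 1 C=O (running total 1).
CH2COOCH2: ester, 1 C=O (running total 2).
CH(CHO): aldehyde, 1 C=O (running total 3).
CH(OCOCH3): ester, 1 C=O (running total 4).
CO: ketone, 1 C=O (running total 5).
CO: ketone, 1 C=O (running total 6).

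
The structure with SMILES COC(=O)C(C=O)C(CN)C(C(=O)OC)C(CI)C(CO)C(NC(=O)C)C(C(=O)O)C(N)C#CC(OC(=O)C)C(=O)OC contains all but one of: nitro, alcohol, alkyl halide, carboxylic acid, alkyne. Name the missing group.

carboxylic acid: present (CH(COOH) — pendant –COOH: carbonyl C bonded to C and –OH → carboxylic acid).
alkyne: present (C≡C — C≡C triple bond → alkyne).
alkyl halide: present (CH(CH2I) — pendant –CH2X: halogen on sp³ carbon → alkyl halide).
alcohol: present (CH(CH2OH) — pendant –CH2OH on an sp³ backbone C → alcohol).
nitro: no segment matches this pattern.

nitro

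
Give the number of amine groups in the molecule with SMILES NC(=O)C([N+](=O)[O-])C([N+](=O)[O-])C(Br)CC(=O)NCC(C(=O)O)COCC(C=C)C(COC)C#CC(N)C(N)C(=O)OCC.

–C(=O)NH2: carbonyl C bonded to C and to N → amide (the N is not a separate amine).
–NO2 on an sp³ carbon → nitro (the N=O is not a carbonyl).
–NO2 on an sp³ carbon → nitro (the N=O is not a carbonyl).
halogen on an sp³ carbon → alkyl halide.
–C(=O)–N– linkage → amide (the N is not an amine).
pendant –COOH: carbonyl C bonded to C and –OH → carboxylic acid.
C–O–C with sp³ carbons on both sides and no adjacent C=O → ether.
pendant –CH=CH2: C=C double bond → alkene.
pendant –CH2OCH3: C–O–C linkage → ether.
C≡C triple bond → alkyne.
–NH2 on an sp³ carbon with no adjacent C=O → amine.
–NH2 on an sp³ carbon with no adjacent C=O → amine.
–C(=O)OCH2CH3: carbonyl C bonded to C and to –OEt → ester.
Amine appears at: CH(NH2), CH(NH2) → 2.

2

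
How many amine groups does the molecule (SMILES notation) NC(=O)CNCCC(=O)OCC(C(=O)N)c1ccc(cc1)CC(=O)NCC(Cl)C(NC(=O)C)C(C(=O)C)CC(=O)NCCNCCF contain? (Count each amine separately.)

2

–C(=O)NH2: carbonyl C bonded to C and to N → amide (the N is not a separate amine).
C–N–C with sp³ carbons and no adjacent C=O → amine (secondary).
–C(=O)–O–C with C on the carbonyl side → ester.
pendant –CONH2: carbonyl C bonded to C and N → amide.
para-disubstituted benzene ring → arene.
–C(=O)–N– linkage → amide (the N is not an amine).
halogen on an sp³ carbon → alkyl halide.
pendant –NHC(=O)CH3: N bonded to a carbonyl → amide (not amine).
pendant –COCH3: carbonyl C bonded to two carbons → ketone.
–C(=O)–N– linkage → amide (the N is not an amine).
C–N–C with sp³ carbons and no adjacent C=O → amine (secondary).
halogen on an sp³ carbon → alkyl halide.
Amine appears at: CH2NHCH2, CH2NHCH2 → 2.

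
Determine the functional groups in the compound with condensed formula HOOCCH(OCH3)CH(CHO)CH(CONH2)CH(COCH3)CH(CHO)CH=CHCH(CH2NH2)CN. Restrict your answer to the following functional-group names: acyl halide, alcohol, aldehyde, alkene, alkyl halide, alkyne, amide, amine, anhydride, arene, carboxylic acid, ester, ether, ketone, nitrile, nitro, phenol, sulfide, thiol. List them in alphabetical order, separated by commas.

aldehyde, alkene, amide, amine, carboxylic acid, ether, ketone, nitrile

–COOH: carbonyl C bonded to –OH and C → carboxylic acid (the –OH is not a separate alcohol).
pendant –OCH3: C–O–C with sp³ C, no adjacent C=O → ether.
pendant –CHO: carbonyl C bonded to C and H → aldehyde.
pendant –CONH2: carbonyl C bonded to C and N → amide.
pendant –COCH3: carbonyl C bonded to two carbons → ketone.
pendant –CHO: carbonyl C bonded to C and H → aldehyde.
C=C double bond → alkene.
pendant –CH2NH2: N on sp³ C, no adjacent C=O → amine.
–C≡N: carbon triple-bonded to nitrogen → nitrile.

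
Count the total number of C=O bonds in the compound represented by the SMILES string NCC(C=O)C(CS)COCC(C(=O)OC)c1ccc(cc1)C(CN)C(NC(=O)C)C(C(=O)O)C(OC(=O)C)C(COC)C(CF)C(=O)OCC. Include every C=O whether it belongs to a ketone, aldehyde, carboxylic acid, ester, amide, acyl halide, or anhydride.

6

CH(CHO): aldehyde, 1 C=O (running total 1).
CH(COOCH3): ester, 1 C=O (running total 2).
CH(NHCOCH3): amide, 1 C=O (running total 3).
CH(COOH): carboxylic acid, 1 C=O (running total 4).
CH(OCOCH3): ester, 1 C=O (running total 5).
COOCH2CH3: ester, 1 C=O (running total 6).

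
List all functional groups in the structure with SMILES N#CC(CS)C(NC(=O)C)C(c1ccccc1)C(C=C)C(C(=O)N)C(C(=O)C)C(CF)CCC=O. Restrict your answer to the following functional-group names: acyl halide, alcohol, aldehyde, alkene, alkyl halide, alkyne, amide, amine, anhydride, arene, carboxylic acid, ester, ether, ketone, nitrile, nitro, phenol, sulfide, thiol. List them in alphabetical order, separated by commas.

aldehyde, alkene, alkyl halide, amide, arene, ketone, nitrile, thiol

N≡C–: carbon triple-bonded to nitrogen → nitrile.
pendant –CH2SH → thiol.
pendant –NHC(=O)CH3: N bonded to a carbonyl → amide (not amine).
pendant –C6H5: benzene ring → arene.
pendant –CH=CH2: C=C double bond → alkene.
pendant –CONH2: carbonyl C bonded to C and N → amide.
pendant –COCH3: carbonyl C bonded to two carbons → ketone.
pendant –CH2X: halogen on sp³ carbon → alkyl halide.
terminal –CHO: carbonyl C bonded to H and C → aldehyde.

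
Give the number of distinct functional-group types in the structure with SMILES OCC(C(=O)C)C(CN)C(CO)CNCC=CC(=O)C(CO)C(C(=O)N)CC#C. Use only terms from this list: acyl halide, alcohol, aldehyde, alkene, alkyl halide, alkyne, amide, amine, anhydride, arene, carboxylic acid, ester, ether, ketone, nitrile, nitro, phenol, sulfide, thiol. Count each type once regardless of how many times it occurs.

6

Taking each segment in turn:
  HOCH2: HO– on an sp³ carbon → alcohol.
  CH(COCH3): pendant –COCH3: carbonyl C bonded to two carbons → ketone.
  CH(CH2NH2): pendant –CH2NH2: N on sp³ C, no adjacent C=O → amine.
  CH(CH2OH): pendant –CH2OH on an sp³ backbone C → alcohol.
  CH2NHCH2: C–N–C with sp³ carbons and no adjacent C=O → amine (secondary).
  CH=CH: C=C double bond → alkene.
  CO: –C(=O)– with carbon on both sides → ketone.
  CH(CH2OH): pendant –CH2OH on an sp³ backbone C → alcohol.
  CH(CONH2): pendant –CONH2: carbonyl C bonded to C and N → amide.
  C≡CH: C≡C triple bond → alkyne.
Distinct types present: alcohol, alkene, alkyne, amide, amine, ketone.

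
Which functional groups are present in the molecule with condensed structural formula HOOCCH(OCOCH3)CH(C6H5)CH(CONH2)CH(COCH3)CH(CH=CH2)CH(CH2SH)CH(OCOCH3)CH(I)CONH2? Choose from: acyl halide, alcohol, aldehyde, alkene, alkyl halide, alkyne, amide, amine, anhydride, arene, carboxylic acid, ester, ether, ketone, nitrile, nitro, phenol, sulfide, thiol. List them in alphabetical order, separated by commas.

–COOH: carbonyl C bonded to –OH and C → carboxylic acid (the –OH is not a separate alcohol).
pendant –OC(=O)CH3: an acyloxy group → ester.
pendant –C6H5: benzene ring → arene.
pendant –CONH2: carbonyl C bonded to C and N → amide.
pendant –COCH3: carbonyl C bonded to two carbons → ketone.
pendant –CH=CH2: C=C double bond → alkene.
pendant –CH2SH → thiol.
pendant –OC(=O)CH3: an acyloxy group → ester.
halogen on an sp³ carbon → alkyl halide.
–C(=O)NH2: carbonyl C bonded to C and to N → amide (the N is not a separate amine).

alkene, alkyl halide, amide, arene, carboxylic acid, ester, ketone, thiol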